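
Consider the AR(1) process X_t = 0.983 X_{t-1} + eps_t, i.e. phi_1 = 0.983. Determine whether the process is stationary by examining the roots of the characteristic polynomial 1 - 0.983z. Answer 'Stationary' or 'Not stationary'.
\text{Stationary}

The AR(p) characteristic polynomial is P(z) = 1 - 0.983z.
Stationarity requires all roots to lie outside the unit circle, i.e. |z| > 1 for every root.
This is linear in z: 1 + (-0.983) z = 0  =>  z = -1/(-0.983) = 1.017294,  |z| = 1.017294.
Moduli of all roots: 1.0173.
All moduli strictly greater than 1? Yes.
Verdict: Stationary.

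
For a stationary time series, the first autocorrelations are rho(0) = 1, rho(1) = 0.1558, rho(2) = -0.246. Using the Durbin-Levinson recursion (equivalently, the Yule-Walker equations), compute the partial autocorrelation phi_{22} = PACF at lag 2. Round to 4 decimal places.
\phi_{22} = -0.2770

The PACF at lag k is phi_{kk}, the last component of the solution
to the Yule-Walker system G_k phi = r_k where
  (G_k)_{ij} = rho(|i - j|), (r_k)_i = rho(i), i,j = 1..k.
Equivalently, Durbin-Levinson gives phi_{kk} iteratively:
  phi_{11} = rho(1)
  phi_{kk} = [rho(k) - sum_{j=1..k-1} phi_{k-1,j} rho(k-j)]
            / [1 - sum_{j=1..k-1} phi_{k-1,j} rho(j)],
  phi_{k,j} = phi_{k-1,j} - phi_{kk} phi_{k-1,k-j},  j = 1..k-1.
Step k = 1:
  phi_11 = rho(1) = 0.1558.
Step k = 2:
  phi_22 = [rho(2) - phi_11 rho(1)] / [1 - phi_11 rho(1)] = [-0.246 - (0.1558)(0.1558)] / [1 - (0.1558)(0.1558)]
         = -0.27027364 / 0.97572636 = -0.277.
Therefore phi_{22} = -0.2770.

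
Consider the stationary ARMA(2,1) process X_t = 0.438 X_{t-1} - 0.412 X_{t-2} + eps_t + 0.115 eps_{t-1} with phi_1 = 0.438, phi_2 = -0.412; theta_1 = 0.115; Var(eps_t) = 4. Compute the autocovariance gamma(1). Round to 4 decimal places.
\gamma(1) = 2.1192

Multiply the model equation by X_{t-k} and take expectations. With theta_0 = psi_0 = 1 and psi_j the MA(infinity) weights, this gives
  gamma(k) - sum_i phi_i gamma(k-i) = c_k,
  c_k = sigma^2 * sum_{j=k..q} theta_j psi_{j-k}   (c_k = 0 for k > q),
using gamma(-m) = gamma(m).
psi-weights needed (psi_j = theta_j + sum_i phi_i psi_{j-i}):
  psi_1 = theta_1 + phi_1 = 0.115 + (0.438) = 0.553
Right-hand sides:
  c_0 = sigma^2 (1 + theta_1 psi_1) = 4 * (1 + (0.115)(0.553)) = 4 * 1.063595 = 4.25438
  c_1 = sigma^2 theta_1 = 4 * (0.115) = 0.46
  c_2 = 0
Equations for k = 0, 1, 2 (AR order 2, c_2 = 0):
  (E0) gamma(0) = phi_1 gamma(1) + phi_2 gamma(2) + c_0
  (E1) gamma(1) = phi_1 gamma(0) + phi_2 gamma(1) + c_1
  (E2) gamma(2) = phi_1 gamma(1) + phi_2 gamma(0)
From (E1): gamma(1) = A gamma(0) + B with
  A = phi_1 / (1 - phi_2) = 0.438 / 1.412 = 0.310198,   B = c_1 / (1 - phi_2) = 0.46 / 1.412 = 0.325779.
Insert (E2) into (E0): gamma(0) (1 - phi_2^2) = phi_1 (1 + phi_2) gamma(1) + c_0.
  phi_1 (1 + phi_2) = (0.438)(0.588) = 0.257544,   1 - phi_2^2 = 0.830256.
Replace gamma(1) by A gamma(0) + B and collect gamma(0):
  gamma(0) [0.830256 - (0.257544)(0.310198)] = (0.257544)(0.325779) + 4.25438
  gamma(0) * 0.750366 = 4.338282
  gamma(0) = 4.338282 / 0.750366 = 5.781553.
  gamma(1) = A gamma(0) + B = (0.310198)(5.781553) + (0.325779) = 2.119207.
Therefore gamma(1) = 2.1192 (to 4 decimal places).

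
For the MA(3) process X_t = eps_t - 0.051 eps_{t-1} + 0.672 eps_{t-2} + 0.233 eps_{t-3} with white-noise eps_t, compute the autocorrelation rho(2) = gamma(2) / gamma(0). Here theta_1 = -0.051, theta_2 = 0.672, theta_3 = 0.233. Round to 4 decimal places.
\rho(2) = 0.4376

For an MA(q) process with theta_0 = 1, the autocovariance is
  gamma(k) = sigma^2 * sum_{i=0..q-k} theta_i * theta_{i+k},
and rho(k) = gamma(k) / gamma(0). Sigma^2 cancels.
  numerator   = (1)*(0.672) + (-0.051)*(0.233) = 0.660117.
  denominator = (1)^2 + (-0.051)^2 + (0.672)^2 + (0.233)^2 = 1.508474.
  rho(2) = 0.660117 / 1.508474 = 0.4376.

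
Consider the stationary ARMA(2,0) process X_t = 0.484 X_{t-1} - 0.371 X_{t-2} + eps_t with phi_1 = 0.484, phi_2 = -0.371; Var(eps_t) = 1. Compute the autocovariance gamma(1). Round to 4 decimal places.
\gamma(1) = 0.4677

Multiply the model equation by X_{t-k} and take expectations. With theta_0 = psi_0 = 1 and psi_j the MA(infinity) weights, this gives
  gamma(k) - sum_i phi_i gamma(k-i) = c_k,
  c_k = sigma^2 * sum_{j=k..q} theta_j psi_{j-k}   (c_k = 0 for k > q),
using gamma(-m) = gamma(m).
Pure AR (q = 0): c_0 = sigma^2 = 1, c_k = 0 for k >= 1.
Equations for k = 0, 1, 2 (AR order 2, c_2 = 0):
  (E0) gamma(0) = phi_1 gamma(1) + phi_2 gamma(2) + c_0
  (E1) gamma(1) = phi_1 gamma(0) + phi_2 gamma(1) + c_1
  (E2) gamma(2) = phi_1 gamma(1) + phi_2 gamma(0)
From (E1): gamma(1) = A gamma(0) + B with
  A = phi_1 / (1 - phi_2) = 0.484 / 1.371 = 0.353027,   B = c_1 / (1 - phi_2) = 0 / 1.371 = 0.
Insert (E2) into (E0): gamma(0) (1 - phi_2^2) = phi_1 (1 + phi_2) gamma(1) + c_0.
  phi_1 (1 + phi_2) = (0.484)(0.629) = 0.304436,   1 - phi_2^2 = 0.862359.
Replace gamma(1) by A gamma(0) + B and collect gamma(0):
  gamma(0) [0.862359 - (0.304436)(0.353027)] = c_0 = 1
  gamma(0) * 0.754885 = 1
  gamma(0) = 1 / 0.754885 = 1.324705.
  gamma(1) = A gamma(0) = (0.353027)(1.324705) = 0.467657.
Therefore gamma(1) = 0.4677 (to 4 decimal places).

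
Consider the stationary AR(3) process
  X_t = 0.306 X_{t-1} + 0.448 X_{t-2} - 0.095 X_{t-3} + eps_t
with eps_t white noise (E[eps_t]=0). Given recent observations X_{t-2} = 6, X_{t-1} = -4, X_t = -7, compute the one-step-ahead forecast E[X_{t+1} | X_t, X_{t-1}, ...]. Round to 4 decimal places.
E[X_{t+1} \mid \mathcal F_t] = -4.5040

For an AR(p) model X_t = c + sum_i phi_i X_{t-i} + eps_t, the
one-step-ahead conditional mean is
  E[X_{t+1} | X_t, ...] = c + sum_i phi_i X_{t+1-i}.
Substitute known values:
  E[X_{t+1} | ...] = (0.306) * (-7) + (0.448) * (-4) + (-0.095) * (6)
                   = -4.5040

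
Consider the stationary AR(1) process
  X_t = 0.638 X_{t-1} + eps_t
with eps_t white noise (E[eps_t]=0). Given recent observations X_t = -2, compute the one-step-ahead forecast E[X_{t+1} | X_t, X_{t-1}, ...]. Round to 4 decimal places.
E[X_{t+1} \mid \mathcal F_t] = -1.2760

For an AR(p) model X_t = c + sum_i phi_i X_{t-i} + eps_t, the
one-step-ahead conditional mean is
  E[X_{t+1} | X_t, ...] = c + sum_i phi_i X_{t+1-i}.
Substitute known values:
  E[X_{t+1} | ...] = (0.638) * (-2)
                   = -1.2760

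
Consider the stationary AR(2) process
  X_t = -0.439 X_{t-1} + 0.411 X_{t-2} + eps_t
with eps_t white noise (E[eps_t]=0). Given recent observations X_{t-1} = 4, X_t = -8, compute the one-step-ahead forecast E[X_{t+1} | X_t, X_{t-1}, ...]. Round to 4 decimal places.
E[X_{t+1} \mid \mathcal F_t] = 5.1560

For an AR(p) model X_t = c + sum_i phi_i X_{t-i} + eps_t, the
one-step-ahead conditional mean is
  E[X_{t+1} | X_t, ...] = c + sum_i phi_i X_{t+1-i}.
Substitute known values:
  E[X_{t+1} | ...] = (-0.439) * (-8) + (0.411) * (4)
                   = 5.1560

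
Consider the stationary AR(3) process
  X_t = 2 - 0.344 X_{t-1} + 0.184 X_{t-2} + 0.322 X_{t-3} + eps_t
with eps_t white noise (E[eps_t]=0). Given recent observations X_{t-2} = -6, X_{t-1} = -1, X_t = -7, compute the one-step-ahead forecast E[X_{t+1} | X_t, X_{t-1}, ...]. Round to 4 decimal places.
E[X_{t+1} \mid \mathcal F_t] = 2.2920

For an AR(p) model X_t = c + sum_i phi_i X_{t-i} + eps_t, the
one-step-ahead conditional mean is
  E[X_{t+1} | X_t, ...] = c + sum_i phi_i X_{t+1-i}.
Substitute known values:
  E[X_{t+1} | ...] = 2 + (-0.344) * (-7) + (0.184) * (-1) + (0.322) * (-6)
                   = 2.2920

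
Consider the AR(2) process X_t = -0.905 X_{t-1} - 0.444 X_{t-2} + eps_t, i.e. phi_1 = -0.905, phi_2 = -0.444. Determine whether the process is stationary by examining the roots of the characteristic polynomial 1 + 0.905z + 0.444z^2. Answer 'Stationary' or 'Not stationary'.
\text{Stationary}

The AR(p) characteristic polynomial is P(z) = 1 + 0.905z + 0.444z^2.
Stationarity requires all roots to lie outside the unit circle, i.e. |z| > 1 for every root.
Set 1 + (0.905) z + (0.444) z^2 = 0, i.e. a z^2 + b z + c = 0 with a = 0.444, b = 0.905, c = 1.
Discriminant D = b^2 - 4ac = (0.905)^2 - 4*(0.444)*1 = 0.819025 - (1.776) = -0.956975.
D < 0, so the roots are the complex-conjugate pair z = (-b +/- i sqrt(-D)) / (2a) = -1.0191 +/- 1.1016i.
For a conjugate pair |z|^2 = z * conj(z) = (product of roots) = c/a = 1/(0.444) = 2.252252, so |z| = sqrt(2.252252) = 1.5008 for both roots.
Moduli of all roots: 1.5008, 1.5008.
All moduli strictly greater than 1? Yes.
Verdict: Stationary.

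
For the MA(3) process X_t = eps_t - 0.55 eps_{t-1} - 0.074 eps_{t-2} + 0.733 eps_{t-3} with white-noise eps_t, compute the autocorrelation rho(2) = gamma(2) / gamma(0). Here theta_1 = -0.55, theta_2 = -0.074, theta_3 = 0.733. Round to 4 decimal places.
\rho(2) = -0.2586

For an MA(q) process with theta_0 = 1, the autocovariance is
  gamma(k) = sigma^2 * sum_{i=0..q-k} theta_i * theta_{i+k},
and rho(k) = gamma(k) / gamma(0). Sigma^2 cancels.
  numerator   = (1)*(-0.074) + (-0.55)*(0.733) = -0.47715.
  denominator = (1)^2 + (-0.55)^2 + (-0.074)^2 + (0.733)^2 = 1.845265.
  rho(2) = -0.47715 / 1.845265 = -0.2586.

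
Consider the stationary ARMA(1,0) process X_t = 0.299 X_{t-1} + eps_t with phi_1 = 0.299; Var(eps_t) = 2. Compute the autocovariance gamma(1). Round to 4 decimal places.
\gamma(1) = 0.6567

Multiply the model equation by X_{t-k} and take expectations. With theta_0 = psi_0 = 1 and psi_j the MA(infinity) weights, this gives
  gamma(k) - sum_i phi_i gamma(k-i) = c_k,
  c_k = sigma^2 * sum_{j=k..q} theta_j psi_{j-k}   (c_k = 0 for k > q),
using gamma(-m) = gamma(m).
Pure AR (q = 0): c_0 = sigma^2 = 2, c_k = 0 for k >= 1.
Equations for k = 0 and k = 1 (AR order 1):
  gamma(0) = phi_1 gamma(1) + c_0
  gamma(1) = phi_1 gamma(0) + c_1
Substituting the second into the first: gamma(0) (1 - phi_1^2) = c_0 + phi_1 c_1, so
  gamma(0) = c_0 / (1 - phi_1^2) = 2 / (1 - (0.299)^2) = 2 / 0.910599 = 2.196356.
  gamma(1) = phi_1 gamma(0) = (0.299)(2.196356) = 0.656711.
Therefore gamma(1) = 0.6567 (to 4 decimal places).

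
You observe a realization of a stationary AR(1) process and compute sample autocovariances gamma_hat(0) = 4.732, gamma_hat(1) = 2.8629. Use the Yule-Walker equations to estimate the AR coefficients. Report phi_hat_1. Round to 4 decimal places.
\hat\phi_{1} = 0.6050

The Yule-Walker equations for an AR(p) process read, in matrix form,
  Gamma_p phi = r_p,   with   (Gamma_p)_{ij} = gamma(|i - j|),
                       (r_p)_i = gamma(i),   i,j = 1..p.
Substitute the sample gammas (Toeplitz matrix and right-hand side of size 1):
  Gamma_p = [[4.732]]
  r_p     = [2.8629]
With p = 1 this is the single equation gamma(0) phi_1 = gamma(1):
  phi_hat_1 = gamma(1) / gamma(0) = 2.8629 / 4.732 = 0.6050.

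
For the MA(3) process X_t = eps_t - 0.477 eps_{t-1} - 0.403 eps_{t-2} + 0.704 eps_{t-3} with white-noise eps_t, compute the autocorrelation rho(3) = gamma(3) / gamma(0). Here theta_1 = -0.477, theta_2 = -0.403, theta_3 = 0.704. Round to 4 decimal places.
\rho(3) = 0.3734

For an MA(q) process with theta_0 = 1, the autocovariance is
  gamma(k) = sigma^2 * sum_{i=0..q-k} theta_i * theta_{i+k},
and rho(k) = gamma(k) / gamma(0). Sigma^2 cancels.
  numerator   = (1)*(0.704) = 0.704.
  denominator = (1)^2 + (-0.477)^2 + (-0.403)^2 + (0.704)^2 = 1.885554.
  rho(3) = 0.704 / 1.885554 = 0.3734.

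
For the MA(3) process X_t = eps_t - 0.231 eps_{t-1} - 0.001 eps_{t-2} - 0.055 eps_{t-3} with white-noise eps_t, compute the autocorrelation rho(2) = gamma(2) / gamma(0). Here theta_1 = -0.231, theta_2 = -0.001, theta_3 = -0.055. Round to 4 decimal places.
\rho(2) = 0.0111

For an MA(q) process with theta_0 = 1, the autocovariance is
  gamma(k) = sigma^2 * sum_{i=0..q-k} theta_i * theta_{i+k},
and rho(k) = gamma(k) / gamma(0). Sigma^2 cancels.
  numerator   = (1)*(-0.001) + (-0.231)*(-0.055) = 0.011705.
  denominator = (1)^2 + (-0.231)^2 + (-0.001)^2 + (-0.055)^2 = 1.056387.
  rho(2) = 0.011705 / 1.056387 = 0.0111.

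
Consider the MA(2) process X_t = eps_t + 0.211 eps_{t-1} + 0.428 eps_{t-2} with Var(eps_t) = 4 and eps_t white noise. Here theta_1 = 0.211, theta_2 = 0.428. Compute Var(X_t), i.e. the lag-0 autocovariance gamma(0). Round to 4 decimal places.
\gamma(0) = 4.9108

For an MA(q) process X_t = eps_t + sum_i theta_i eps_{t-i} with
Var(eps_t) = sigma^2, the variance is
  gamma(0) = sigma^2 * (1 + sum_i theta_i^2).
  sum_i theta_i^2 = (0.211)^2 + (0.428)^2 = 0.044521 + 0.183184 = 0.227705.
  gamma(0) = 4 * (1 + 0.227705) = 4 * 1.227705 = 4.91082, which rounds to 4.9108.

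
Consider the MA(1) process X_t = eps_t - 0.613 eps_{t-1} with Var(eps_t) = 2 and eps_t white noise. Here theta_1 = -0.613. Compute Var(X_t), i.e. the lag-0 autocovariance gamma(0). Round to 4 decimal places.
\gamma(0) = 2.7515

For an MA(q) process X_t = eps_t + sum_i theta_i eps_{t-i} with
Var(eps_t) = sigma^2, the variance is
  gamma(0) = sigma^2 * (1 + sum_i theta_i^2).
  sum_i theta_i^2 = (-0.613)^2 = 0.375769.
  gamma(0) = 2 * (1 + 0.375769) = 2 * 1.375769 = 2.751538, which rounds to 2.7515.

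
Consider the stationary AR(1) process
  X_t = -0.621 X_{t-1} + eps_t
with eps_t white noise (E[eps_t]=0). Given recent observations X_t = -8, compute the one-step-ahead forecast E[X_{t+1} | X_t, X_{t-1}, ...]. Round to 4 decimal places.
E[X_{t+1} \mid \mathcal F_t] = 4.9680

For an AR(p) model X_t = c + sum_i phi_i X_{t-i} + eps_t, the
one-step-ahead conditional mean is
  E[X_{t+1} | X_t, ...] = c + sum_i phi_i X_{t+1-i}.
Substitute known values:
  E[X_{t+1} | ...] = (-0.621) * (-8)
                   = 4.9680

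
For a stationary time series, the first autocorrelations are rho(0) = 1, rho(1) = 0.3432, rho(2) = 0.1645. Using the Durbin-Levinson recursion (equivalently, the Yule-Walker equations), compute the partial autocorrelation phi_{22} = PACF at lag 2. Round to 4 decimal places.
\phi_{22} = 0.0530

The PACF at lag k is phi_{kk}, the last component of the solution
to the Yule-Walker system G_k phi = r_k where
  (G_k)_{ij} = rho(|i - j|), (r_k)_i = rho(i), i,j = 1..k.
Equivalently, Durbin-Levinson gives phi_{kk} iteratively:
  phi_{11} = rho(1)
  phi_{kk} = [rho(k) - sum_{j=1..k-1} phi_{k-1,j} rho(k-j)]
            / [1 - sum_{j=1..k-1} phi_{k-1,j} rho(j)],
  phi_{k,j} = phi_{k-1,j} - phi_{kk} phi_{k-1,k-j},  j = 1..k-1.
Step k = 1:
  phi_11 = rho(1) = 0.3432.
Step k = 2:
  phi_22 = [rho(2) - phi_11 rho(1)] / [1 - phi_11 rho(1)] = [0.1645 - (0.3432)(0.3432)] / [1 - (0.3432)(0.3432)]
         = 0.04671376 / 0.88221376 = 0.053.
Therefore phi_{22} = 0.0530.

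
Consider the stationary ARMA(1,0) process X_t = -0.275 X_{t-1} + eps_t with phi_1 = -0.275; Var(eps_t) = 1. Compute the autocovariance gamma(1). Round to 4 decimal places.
\gamma(1) = -0.2975

Multiply the model equation by X_{t-k} and take expectations. With theta_0 = psi_0 = 1 and psi_j the MA(infinity) weights, this gives
  gamma(k) - sum_i phi_i gamma(k-i) = c_k,
  c_k = sigma^2 * sum_{j=k..q} theta_j psi_{j-k}   (c_k = 0 for k > q),
using gamma(-m) = gamma(m).
Pure AR (q = 0): c_0 = sigma^2 = 1, c_k = 0 for k >= 1.
Equations for k = 0 and k = 1 (AR order 1):
  gamma(0) = phi_1 gamma(1) + c_0
  gamma(1) = phi_1 gamma(0) + c_1
Substituting the second into the first: gamma(0) (1 - phi_1^2) = c_0 + phi_1 c_1, so
  gamma(0) = c_0 / (1 - phi_1^2) = 1 / (1 - (-0.275)^2) = 1 / 0.924375 = 1.081812.
  gamma(1) = phi_1 gamma(0) = (-0.275)(1.081812) = -0.297498.
Therefore gamma(1) = -0.2975 (to 4 decimal places).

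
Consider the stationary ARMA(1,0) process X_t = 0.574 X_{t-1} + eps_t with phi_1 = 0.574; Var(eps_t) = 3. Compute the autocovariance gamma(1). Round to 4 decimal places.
\gamma(1) = 2.5681

Multiply the model equation by X_{t-k} and take expectations. With theta_0 = psi_0 = 1 and psi_j the MA(infinity) weights, this gives
  gamma(k) - sum_i phi_i gamma(k-i) = c_k,
  c_k = sigma^2 * sum_{j=k..q} theta_j psi_{j-k}   (c_k = 0 for k > q),
using gamma(-m) = gamma(m).
Pure AR (q = 0): c_0 = sigma^2 = 3, c_k = 0 for k >= 1.
Equations for k = 0 and k = 1 (AR order 1):
  gamma(0) = phi_1 gamma(1) + c_0
  gamma(1) = phi_1 gamma(0) + c_1
Substituting the second into the first: gamma(0) (1 - phi_1^2) = c_0 + phi_1 c_1, so
  gamma(0) = c_0 / (1 - phi_1^2) = 3 / (1 - (0.574)^2) = 3 / 0.670524 = 4.474113.
  gamma(1) = phi_1 gamma(0) = (0.574)(4.474113) = 2.568141.
Therefore gamma(1) = 2.5681 (to 4 decimal places).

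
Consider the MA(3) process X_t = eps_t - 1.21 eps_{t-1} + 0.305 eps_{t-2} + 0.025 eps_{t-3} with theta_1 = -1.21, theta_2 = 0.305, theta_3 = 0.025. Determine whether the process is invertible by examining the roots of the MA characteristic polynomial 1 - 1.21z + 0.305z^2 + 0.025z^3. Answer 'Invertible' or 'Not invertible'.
\text{Invertible}

The MA(q) characteristic polynomial is P(z) = 1 - 1.21z + 0.305z^2 + 0.025z^3.
Invertibility requires all roots to lie outside the unit circle, i.e. |z| > 1 for every root.
Degree 3: look for a simple real root z0 first, then factor out (1 - z/z0) and solve the remaining quadratic.
Testing z0 = 2: P(2) = 1 + (-1.21)(2) + (0.305)(2)^2 + (0.025)(2)^3
  = 1 + (-2.42) + (1.22) + (0.2) = 0.  So z_0 = 2 is a root, |z_0| = 2.
Divide out the factor (1 - 0.5 z) = (1 - z/z0) (since 1/z0 = 0.5):
  P(z) = (1 - 0.5 z)(1 + (-0.71) z + (-0.05) z^2)
  [check: z-coef -0.71 - (0.5) = -1.21; z^2-coef -0.05 - (0.5)(-0.71) = 0.305; z^3-coef -(0.5)(-0.05) = 0.025.]
Remaining roots from the quadratic factor 1 + (-0.71) z + (-0.05) z^2:
  Set 1 + (-0.71) z + (-0.05) z^2 = 0, i.e. a z^2 + b z + c = 0 with a = -0.05, b = -0.71, c = 1.
  Discriminant D = b^2 - 4ac = (-0.71)^2 - 4*(-0.05)*1 = 0.5041 - (-0.2) = 0.7041.
  D >= 0, so the roots are real: z = (-b +/- sqrt(D)) / (2a) = (0.71 +/- 0.839107) / (-0.1).
    z_1 = (0.71 + 0.839107) / (-0.1) = -15.4911,   |z_1| = 15.4911.
    z_2 = (0.71 - 0.839107) / (-0.1) = 1.2911,   |z_2| = 1.2911.
Moduli of all roots: 2.0000, 15.4911, 1.2911.
All moduli strictly greater than 1? Yes.
Verdict: Invertible.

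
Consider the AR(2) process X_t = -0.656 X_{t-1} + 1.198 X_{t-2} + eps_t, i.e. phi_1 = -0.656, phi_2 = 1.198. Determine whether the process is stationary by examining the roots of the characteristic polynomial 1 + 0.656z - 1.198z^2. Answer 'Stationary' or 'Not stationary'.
\text{Not stationary}

The AR(p) characteristic polynomial is P(z) = 1 + 0.656z - 1.198z^2.
Stationarity requires all roots to lie outside the unit circle, i.e. |z| > 1 for every root.
Set 1 + (0.656) z + (-1.198) z^2 = 0, i.e. a z^2 + b z + c = 0 with a = -1.198, b = 0.656, c = 1.
Discriminant D = b^2 - 4ac = (0.656)^2 - 4*(-1.198)*1 = 0.430336 - (-4.792) = 5.222336.
D >= 0, so the roots are real: z = (-b +/- sqrt(D)) / (2a) = (-0.656 +/- 2.285243) / (-2.396).
  z_1 = (-0.656 + 2.285243) / (-2.396) = -0.68,   |z_1| = 0.68.
  z_2 = (-0.656 - 2.285243) / (-2.396) = 1.2276,   |z_2| = 1.2276.
Moduli of all roots: 0.6800, 1.2276.
All moduli strictly greater than 1? No.
Verdict: Not stationary.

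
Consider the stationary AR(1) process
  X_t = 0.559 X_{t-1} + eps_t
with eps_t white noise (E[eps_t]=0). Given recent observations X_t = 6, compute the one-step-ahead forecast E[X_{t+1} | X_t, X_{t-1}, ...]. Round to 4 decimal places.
E[X_{t+1} \mid \mathcal F_t] = 3.3540

For an AR(p) model X_t = c + sum_i phi_i X_{t-i} + eps_t, the
one-step-ahead conditional mean is
  E[X_{t+1} | X_t, ...] = c + sum_i phi_i X_{t+1-i}.
Substitute known values:
  E[X_{t+1} | ...] = (0.559) * (6)
                   = 3.3540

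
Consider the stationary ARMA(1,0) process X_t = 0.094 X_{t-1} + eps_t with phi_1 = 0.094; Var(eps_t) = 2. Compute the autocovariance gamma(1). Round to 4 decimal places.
\gamma(1) = 0.1897

Multiply the model equation by X_{t-k} and take expectations. With theta_0 = psi_0 = 1 and psi_j the MA(infinity) weights, this gives
  gamma(k) - sum_i phi_i gamma(k-i) = c_k,
  c_k = sigma^2 * sum_{j=k..q} theta_j psi_{j-k}   (c_k = 0 for k > q),
using gamma(-m) = gamma(m).
Pure AR (q = 0): c_0 = sigma^2 = 2, c_k = 0 for k >= 1.
Equations for k = 0 and k = 1 (AR order 1):
  gamma(0) = phi_1 gamma(1) + c_0
  gamma(1) = phi_1 gamma(0) + c_1
Substituting the second into the first: gamma(0) (1 - phi_1^2) = c_0 + phi_1 c_1, so
  gamma(0) = c_0 / (1 - phi_1^2) = 2 / (1 - (0.094)^2) = 2 / 0.991164 = 2.01783.
  gamma(1) = phi_1 gamma(0) = (0.094)(2.01783) = 0.189676.
Therefore gamma(1) = 0.1897 (to 4 decimal places).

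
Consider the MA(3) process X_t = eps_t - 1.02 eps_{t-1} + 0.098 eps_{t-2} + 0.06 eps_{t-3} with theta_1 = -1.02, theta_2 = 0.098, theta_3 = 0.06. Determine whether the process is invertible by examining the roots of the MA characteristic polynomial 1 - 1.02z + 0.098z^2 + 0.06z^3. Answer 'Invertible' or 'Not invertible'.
\text{Invertible}

The MA(q) characteristic polynomial is P(z) = 1 - 1.02z + 0.098z^2 + 0.06z^3.
Invertibility requires all roots to lie outside the unit circle, i.e. |z| > 1 for every root.
Degree 3: look for a simple real root z0 first, then factor out (1 - z/z0) and solve the remaining quadratic.
Testing z0 = 2.5: P(2.5) = 1 + (-1.02)(2.5) + (0.098)(2.5)^2 + (0.06)(2.5)^3
  = 1 + (-2.55) + (0.6125) + (0.9375) = 0.  So z_0 = 2.5 is a root, |z_0| = 2.5.
Divide out the factor (1 - 0.4 z) = (1 - z/z0) (since 1/z0 = 0.4):
  P(z) = (1 - 0.4 z)(1 + (-0.62) z + (-0.15) z^2)
  [check: z-coef -0.62 - (0.4) = -1.02; z^2-coef -0.15 - (0.4)(-0.62) = 0.098; z^3-coef -(0.4)(-0.15) = 0.06.]
Remaining roots from the quadratic factor 1 + (-0.62) z + (-0.15) z^2:
  Set 1 + (-0.62) z + (-0.15) z^2 = 0, i.e. a z^2 + b z + c = 0 with a = -0.15, b = -0.62, c = 1.
  Discriminant D = b^2 - 4ac = (-0.62)^2 - 4*(-0.15)*1 = 0.3844 - (-0.6) = 0.9844.
  D >= 0, so the roots are real: z = (-b +/- sqrt(D)) / (2a) = (0.62 +/- 0.992169) / (-0.3).
    z_1 = (0.62 + 0.992169) / (-0.3) = -5.3739,   |z_1| = 5.3739.
    z_2 = (0.62 - 0.992169) / (-0.3) = 1.2406,   |z_2| = 1.2406.
Moduli of all roots: 2.5000, 5.3739, 1.2406.
All moduli strictly greater than 1? Yes.
Verdict: Invertible.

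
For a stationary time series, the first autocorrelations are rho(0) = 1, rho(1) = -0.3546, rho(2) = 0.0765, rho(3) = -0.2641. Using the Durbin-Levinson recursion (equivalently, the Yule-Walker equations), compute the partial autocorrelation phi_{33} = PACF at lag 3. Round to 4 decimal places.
\phi_{33} = -0.2931

The PACF at lag k is phi_{kk}, the last component of the solution
to the Yule-Walker system G_k phi = r_k where
  (G_k)_{ij} = rho(|i - j|), (r_k)_i = rho(i), i,j = 1..k.
Equivalently, Durbin-Levinson gives phi_{kk} iteratively:
  phi_{11} = rho(1)
  phi_{kk} = [rho(k) - sum_{j=1..k-1} phi_{k-1,j} rho(k-j)]
            / [1 - sum_{j=1..k-1} phi_{k-1,j} rho(j)],
  phi_{k,j} = phi_{k-1,j} - phi_{kk} phi_{k-1,k-j},  j = 1..k-1.
Step k = 1:
  phi_11 = rho(1) = -0.3546.
Step k = 2:
  phi_22 = [rho(2) - phi_11 rho(1)] / [1 - phi_11 rho(1)] = [0.0765 - (-0.3546)(-0.3546)] / [1 - (-0.3546)(-0.3546)]
         = -0.04924116 / 0.87425884 = -0.056323.
  Update: phi_21 = phi_11 - phi_22 phi_11 = -0.3546 - (-0.056323)(-0.3546) = -0.374572.
Step k = 3:
  phi_33 = [rho(3) - phi_21 rho(2) - phi_22 rho(1)] / [1 - phi_21 rho(1) - phi_22 rho(2)]
    numerator   = -0.2641 - (-0.374572)(0.0765) - (-0.056323)(-0.3546) = -0.25541747
    denominator = 1 - (-0.374572)(-0.3546) - (-0.056323)(0.0765) = 0.87148541
  phi_33 = -0.25541747 / 0.87148541 = -0.2931.
Therefore phi_{33} = -0.2931.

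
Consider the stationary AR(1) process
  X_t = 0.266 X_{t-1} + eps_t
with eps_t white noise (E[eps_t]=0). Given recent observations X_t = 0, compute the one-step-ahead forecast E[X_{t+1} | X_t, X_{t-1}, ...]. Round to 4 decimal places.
E[X_{t+1} \mid \mathcal F_t] = 0.0000

For an AR(p) model X_t = c + sum_i phi_i X_{t-i} + eps_t, the
one-step-ahead conditional mean is
  E[X_{t+1} | X_t, ...] = c + sum_i phi_i X_{t+1-i}.
Substitute known values:
  E[X_{t+1} | ...] = (0.266) * (0)
                   = 0.0000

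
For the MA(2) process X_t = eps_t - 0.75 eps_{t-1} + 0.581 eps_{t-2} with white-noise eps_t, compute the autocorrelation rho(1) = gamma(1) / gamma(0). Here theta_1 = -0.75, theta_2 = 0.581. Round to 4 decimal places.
\rho(1) = -0.6241

For an MA(q) process with theta_0 = 1, the autocovariance is
  gamma(k) = sigma^2 * sum_{i=0..q-k} theta_i * theta_{i+k},
and rho(k) = gamma(k) / gamma(0). Sigma^2 cancels.
  numerator   = (1)*(-0.75) + (-0.75)*(0.581) = -1.18575.
  denominator = (1)^2 + (-0.75)^2 + (0.581)^2 = 1.900061.
  rho(1) = -1.18575 / 1.900061 = -0.6241.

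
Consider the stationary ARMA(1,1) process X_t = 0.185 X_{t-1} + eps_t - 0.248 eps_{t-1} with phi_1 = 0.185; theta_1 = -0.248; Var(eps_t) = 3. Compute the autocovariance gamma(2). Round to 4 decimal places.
\gamma(2) = -0.0345

Multiply the model equation by X_{t-k} and take expectations. With theta_0 = psi_0 = 1 and psi_j the MA(infinity) weights, this gives
  gamma(k) - sum_i phi_i gamma(k-i) = c_k,
  c_k = sigma^2 * sum_{j=k..q} theta_j psi_{j-k}   (c_k = 0 for k > q),
using gamma(-m) = gamma(m).
psi-weights needed (psi_j = theta_j + sum_i phi_i psi_{j-i}):
  psi_1 = theta_1 + phi_1 = -0.248 + (0.185) = -0.063
Right-hand sides:
  c_0 = sigma^2 (1 + theta_1 psi_1) = 3 * (1 + (-0.248)(-0.063)) = 3 * 1.015624 = 3.046872
  c_1 = sigma^2 theta_1 = 3 * (-0.248) = -0.744
  c_2 = 0
Equations for k = 0 and k = 1 (AR order 1):
  gamma(0) = phi_1 gamma(1) + c_0
  gamma(1) = phi_1 gamma(0) + c_1
Substituting the second into the first: gamma(0) (1 - phi_1^2) = c_0 + phi_1 c_1, so
  gamma(0) = (c_0 + phi_1 c_1) / (1 - phi_1^2) = (3.046872 + (0.185)(-0.744)) / (1 - (0.185)^2) = 2.909232 / 0.965775 = 3.012329.
  gamma(1) = phi_1 gamma(0) + c_1 = (0.185)(3.012329) + (-0.744) = -0.186719.
For k = 2 (> q): gamma(2) = phi_1 gamma(1) = (0.185)(-0.186719) = -0.034543.
Therefore gamma(2) = -0.0345 (to 4 decimal places).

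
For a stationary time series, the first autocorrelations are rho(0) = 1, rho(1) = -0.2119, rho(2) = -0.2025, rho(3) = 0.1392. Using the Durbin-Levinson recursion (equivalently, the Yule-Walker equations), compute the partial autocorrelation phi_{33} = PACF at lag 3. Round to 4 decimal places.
\phi_{33} = 0.0340

The PACF at lag k is phi_{kk}, the last component of the solution
to the Yule-Walker system G_k phi = r_k where
  (G_k)_{ij} = rho(|i - j|), (r_k)_i = rho(i), i,j = 1..k.
Equivalently, Durbin-Levinson gives phi_{kk} iteratively:
  phi_{11} = rho(1)
  phi_{kk} = [rho(k) - sum_{j=1..k-1} phi_{k-1,j} rho(k-j)]
            / [1 - sum_{j=1..k-1} phi_{k-1,j} rho(j)],
  phi_{k,j} = phi_{k-1,j} - phi_{kk} phi_{k-1,k-j},  j = 1..k-1.
Step k = 1:
  phi_11 = rho(1) = -0.2119.
Step k = 2:
  phi_22 = [rho(2) - phi_11 rho(1)] / [1 - phi_11 rho(1)] = [-0.2025 - (-0.2119)(-0.2119)] / [1 - (-0.2119)(-0.2119)]
         = -0.24740161 / 0.95509839 = -0.259033.
  Update: phi_21 = phi_11 - phi_22 phi_11 = -0.2119 - (-0.259033)(-0.2119) = -0.266789.
Step k = 3:
  phi_33 = [rho(3) - phi_21 rho(2) - phi_22 rho(1)] / [1 - phi_21 rho(1) - phi_22 rho(2)]
    numerator   = 0.1392 - (-0.266789)(-0.2025) - (-0.259033)(-0.2119) = 0.03028622
    denominator = 1 - (-0.266789)(-0.2119) - (-0.259033)(-0.2025) = 0.89101331
  phi_33 = 0.03028622 / 0.89101331 = 0.034.
Therefore phi_{33} = 0.0340.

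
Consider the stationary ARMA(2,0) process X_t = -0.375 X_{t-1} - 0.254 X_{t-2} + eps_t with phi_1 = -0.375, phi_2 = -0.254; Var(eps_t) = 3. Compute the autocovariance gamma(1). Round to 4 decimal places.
\gamma(1) = -1.0532

Multiply the model equation by X_{t-k} and take expectations. With theta_0 = psi_0 = 1 and psi_j the MA(infinity) weights, this gives
  gamma(k) - sum_i phi_i gamma(k-i) = c_k,
  c_k = sigma^2 * sum_{j=k..q} theta_j psi_{j-k}   (c_k = 0 for k > q),
using gamma(-m) = gamma(m).
Pure AR (q = 0): c_0 = sigma^2 = 3, c_k = 0 for k >= 1.
Equations for k = 0, 1, 2 (AR order 2, c_2 = 0):
  (E0) gamma(0) = phi_1 gamma(1) + phi_2 gamma(2) + c_0
  (E1) gamma(1) = phi_1 gamma(0) + phi_2 gamma(1) + c_1
  (E2) gamma(2) = phi_1 gamma(1) + phi_2 gamma(0)
From (E1): gamma(1) = A gamma(0) + B with
  A = phi_1 / (1 - phi_2) = -0.375 / 1.254 = -0.299043,   B = c_1 / (1 - phi_2) = 0 / 1.254 = 0.
Insert (E2) into (E0): gamma(0) (1 - phi_2^2) = phi_1 (1 + phi_2) gamma(1) + c_0.
  phi_1 (1 + phi_2) = (-0.375)(0.746) = -0.27975,   1 - phi_2^2 = 0.935484.
Replace gamma(1) by A gamma(0) + B and collect gamma(0):
  gamma(0) [0.935484 - (-0.27975)(-0.299043)] = c_0 = 3
  gamma(0) * 0.851827 = 3
  gamma(0) = 3 / 0.851827 = 3.521843.
  gamma(1) = A gamma(0) = (-0.299043)(3.521843) = -1.053183.
Therefore gamma(1) = -1.0532 (to 4 decimal places).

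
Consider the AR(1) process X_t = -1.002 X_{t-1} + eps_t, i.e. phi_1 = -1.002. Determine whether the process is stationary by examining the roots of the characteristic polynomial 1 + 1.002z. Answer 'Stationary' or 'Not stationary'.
\text{Not stationary}

The AR(p) characteristic polynomial is P(z) = 1 + 1.002z.
Stationarity requires all roots to lie outside the unit circle, i.e. |z| > 1 for every root.
This is linear in z: 1 + (1.002) z = 0  =>  z = -1/(1.002) = -0.998004,  |z| = 0.998004.
Moduli of all roots: 0.9980.
All moduli strictly greater than 1? No.
Verdict: Not stationary.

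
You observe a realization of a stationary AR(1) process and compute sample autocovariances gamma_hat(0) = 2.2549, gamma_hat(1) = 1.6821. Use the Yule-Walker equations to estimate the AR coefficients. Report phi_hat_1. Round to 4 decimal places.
\hat\phi_{1} = 0.7460

The Yule-Walker equations for an AR(p) process read, in matrix form,
  Gamma_p phi = r_p,   with   (Gamma_p)_{ij} = gamma(|i - j|),
                       (r_p)_i = gamma(i),   i,j = 1..p.
Substitute the sample gammas (Toeplitz matrix and right-hand side of size 1):
  Gamma_p = [[2.2549]]
  r_p     = [1.6821]
With p = 1 this is the single equation gamma(0) phi_1 = gamma(1):
  phi_hat_1 = gamma(1) / gamma(0) = 1.6821 / 2.2549 = 0.7460.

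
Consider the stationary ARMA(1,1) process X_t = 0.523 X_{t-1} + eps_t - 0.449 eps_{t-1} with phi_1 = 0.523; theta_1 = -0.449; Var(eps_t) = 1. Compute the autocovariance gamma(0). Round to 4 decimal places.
\gamma(0) = 1.0075

Multiply the model equation by X_{t-k} and take expectations. With theta_0 = psi_0 = 1 and psi_j the MA(infinity) weights, this gives
  gamma(k) - sum_i phi_i gamma(k-i) = c_k,
  c_k = sigma^2 * sum_{j=k..q} theta_j psi_{j-k}   (c_k = 0 for k > q),
using gamma(-m) = gamma(m).
psi-weights needed (psi_j = theta_j + sum_i phi_i psi_{j-i}):
  psi_1 = theta_1 + phi_1 = -0.449 + (0.523) = 0.074
Right-hand sides:
  c_0 = sigma^2 (1 + theta_1 psi_1) = 1 * (1 + (-0.449)(0.074)) = 1 * 0.966774 = 0.966774
  c_1 = sigma^2 theta_1 = 1 * (-0.449) = -0.449
  c_2 = 0
Equations for k = 0 and k = 1 (AR order 1):
  gamma(0) = phi_1 gamma(1) + c_0
  gamma(1) = phi_1 gamma(0) + c_1
Substituting the second into the first: gamma(0) (1 - phi_1^2) = c_0 + phi_1 c_1, so
  gamma(0) = (c_0 + phi_1 c_1) / (1 - phi_1^2) = (0.966774 + (0.523)(-0.449)) / (1 - (0.523)^2) = 0.731947 / 0.726471 = 1.007538.
Therefore gamma(0) = 1.0075 (to 4 decimal places).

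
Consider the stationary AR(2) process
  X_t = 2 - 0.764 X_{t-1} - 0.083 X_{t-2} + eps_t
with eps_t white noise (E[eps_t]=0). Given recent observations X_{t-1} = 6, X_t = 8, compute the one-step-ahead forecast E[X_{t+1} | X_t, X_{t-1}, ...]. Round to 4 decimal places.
E[X_{t+1} \mid \mathcal F_t] = -4.6100

For an AR(p) model X_t = c + sum_i phi_i X_{t-i} + eps_t, the
one-step-ahead conditional mean is
  E[X_{t+1} | X_t, ...] = c + sum_i phi_i X_{t+1-i}.
Substitute known values:
  E[X_{t+1} | ...] = 2 + (-0.764) * (8) + (-0.083) * (6)
                   = -4.6100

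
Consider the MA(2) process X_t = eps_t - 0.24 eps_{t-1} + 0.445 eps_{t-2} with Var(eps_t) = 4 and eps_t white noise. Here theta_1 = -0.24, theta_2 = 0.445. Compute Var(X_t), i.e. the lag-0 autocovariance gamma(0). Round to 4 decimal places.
\gamma(0) = 5.0225

For an MA(q) process X_t = eps_t + sum_i theta_i eps_{t-i} with
Var(eps_t) = sigma^2, the variance is
  gamma(0) = sigma^2 * (1 + sum_i theta_i^2).
  sum_i theta_i^2 = (-0.24)^2 + (0.445)^2 = 0.0576 + 0.198025 = 0.255625.
  gamma(0) = 4 * (1 + 0.255625) = 4 * 1.255625 = 5.0225.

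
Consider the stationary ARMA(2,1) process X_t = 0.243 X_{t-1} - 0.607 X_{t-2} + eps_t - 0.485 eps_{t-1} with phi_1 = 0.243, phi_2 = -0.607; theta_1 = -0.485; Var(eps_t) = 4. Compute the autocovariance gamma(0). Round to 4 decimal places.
\gamma(0) = 7.0558

Multiply the model equation by X_{t-k} and take expectations. With theta_0 = psi_0 = 1 and psi_j the MA(infinity) weights, this gives
  gamma(k) - sum_i phi_i gamma(k-i) = c_k,
  c_k = sigma^2 * sum_{j=k..q} theta_j psi_{j-k}   (c_k = 0 for k > q),
using gamma(-m) = gamma(m).
psi-weights needed (psi_j = theta_j + sum_i phi_i psi_{j-i}):
  psi_1 = theta_1 + phi_1 = -0.485 + (0.243) = -0.242
Right-hand sides:
  c_0 = sigma^2 (1 + theta_1 psi_1) = 4 * (1 + (-0.485)(-0.242)) = 4 * 1.11737 = 4.46948
  c_1 = sigma^2 theta_1 = 4 * (-0.485) = -1.94
  c_2 = 0
Equations for k = 0, 1, 2 (AR order 2, c_2 = 0):
  (E0) gamma(0) = phi_1 gamma(1) + phi_2 gamma(2) + c_0
  (E1) gamma(1) = phi_1 gamma(0) + phi_2 gamma(1) + c_1
  (E2) gamma(2) = phi_1 gamma(1) + phi_2 gamma(0)
From (E1): gamma(1) = A gamma(0) + B with
  A = phi_1 / (1 - phi_2) = 0.243 / 1.607 = 0.151213,   B = c_1 / (1 - phi_2) = -1.94 / 1.607 = -1.207218.
Insert (E2) into (E0): gamma(0) (1 - phi_2^2) = phi_1 (1 + phi_2) gamma(1) + c_0.
  phi_1 (1 + phi_2) = (0.243)(0.393) = 0.095499,   1 - phi_2^2 = 0.631551.
Replace gamma(1) by A gamma(0) + B and collect gamma(0):
  gamma(0) [0.631551 - (0.095499)(0.151213)] = (0.095499)(-1.207218) + 4.46948
  gamma(0) * 0.61711 = 4.354192
  gamma(0) = 4.354192 / 0.61711 = 7.055776.
Therefore gamma(0) = 7.0558 (to 4 decimal places).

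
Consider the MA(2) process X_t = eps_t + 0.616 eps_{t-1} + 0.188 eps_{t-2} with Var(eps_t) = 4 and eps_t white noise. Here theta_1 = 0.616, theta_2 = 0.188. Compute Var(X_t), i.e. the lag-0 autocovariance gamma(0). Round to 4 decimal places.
\gamma(0) = 5.6592

For an MA(q) process X_t = eps_t + sum_i theta_i eps_{t-i} with
Var(eps_t) = sigma^2, the variance is
  gamma(0) = sigma^2 * (1 + sum_i theta_i^2).
  sum_i theta_i^2 = (0.616)^2 + (0.188)^2 = 0.379456 + 0.035344 = 0.4148.
  gamma(0) = 4 * (1 + 0.4148) = 4 * 1.4148 = 5.6592.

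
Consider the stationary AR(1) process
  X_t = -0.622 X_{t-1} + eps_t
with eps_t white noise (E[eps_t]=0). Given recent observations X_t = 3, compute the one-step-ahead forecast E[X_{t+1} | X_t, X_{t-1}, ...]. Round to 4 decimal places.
E[X_{t+1} \mid \mathcal F_t] = -1.8660

For an AR(p) model X_t = c + sum_i phi_i X_{t-i} + eps_t, the
one-step-ahead conditional mean is
  E[X_{t+1} | X_t, ...] = c + sum_i phi_i X_{t+1-i}.
Substitute known values:
  E[X_{t+1} | ...] = (-0.622) * (3)
                   = -1.8660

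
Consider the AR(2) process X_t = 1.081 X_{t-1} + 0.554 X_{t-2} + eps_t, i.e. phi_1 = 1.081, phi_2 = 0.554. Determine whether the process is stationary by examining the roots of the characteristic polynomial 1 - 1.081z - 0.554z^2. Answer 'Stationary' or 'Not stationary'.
\text{Not stationary}

The AR(p) characteristic polynomial is P(z) = 1 - 1.081z - 0.554z^2.
Stationarity requires all roots to lie outside the unit circle, i.e. |z| > 1 for every root.
Set 1 + (-1.081) z + (-0.554) z^2 = 0, i.e. a z^2 + b z + c = 0 with a = -0.554, b = -1.081, c = 1.
Discriminant D = b^2 - 4ac = (-1.081)^2 - 4*(-0.554)*1 = 1.168561 - (-2.216) = 3.384561.
D >= 0, so the roots are real: z = (-b +/- sqrt(D)) / (2a) = (1.081 +/- 1.839718) / (-1.108).
  z_1 = (1.081 + 1.839718) / (-1.108) = -2.636,   |z_1| = 2.636.
  z_2 = (1.081 - 1.839718) / (-1.108) = 0.6848,   |z_2| = 0.6848.
Moduli of all roots: 2.6360, 0.6848.
All moduli strictly greater than 1? No.
Verdict: Not stationary.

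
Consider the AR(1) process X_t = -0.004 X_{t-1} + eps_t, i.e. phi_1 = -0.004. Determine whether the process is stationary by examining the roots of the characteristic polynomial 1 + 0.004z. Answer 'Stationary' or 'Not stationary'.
\text{Stationary}

The AR(p) characteristic polynomial is P(z) = 1 + 0.004z.
Stationarity requires all roots to lie outside the unit circle, i.e. |z| > 1 for every root.
This is linear in z: 1 + (0.004) z = 0  =>  z = -1/(0.004) = -250,  |z| = 250.
Moduli of all roots: 250.0000.
All moduli strictly greater than 1? Yes.
Verdict: Stationary.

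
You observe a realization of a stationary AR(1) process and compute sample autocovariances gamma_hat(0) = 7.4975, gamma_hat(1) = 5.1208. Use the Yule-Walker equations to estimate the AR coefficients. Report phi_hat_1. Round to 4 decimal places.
\hat\phi_{1} = 0.6830

The Yule-Walker equations for an AR(p) process read, in matrix form,
  Gamma_p phi = r_p,   with   (Gamma_p)_{ij} = gamma(|i - j|),
                       (r_p)_i = gamma(i),   i,j = 1..p.
Substitute the sample gammas (Toeplitz matrix and right-hand side of size 1):
  Gamma_p = [[7.4975]]
  r_p     = [5.1208]
With p = 1 this is the single equation gamma(0) phi_1 = gamma(1):
  phi_hat_1 = gamma(1) / gamma(0) = 5.1208 / 7.4975 = 0.6830.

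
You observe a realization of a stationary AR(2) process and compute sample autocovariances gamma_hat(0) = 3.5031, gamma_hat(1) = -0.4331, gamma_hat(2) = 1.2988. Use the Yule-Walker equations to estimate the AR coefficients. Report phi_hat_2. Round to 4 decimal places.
\hat\phi_{2} = 0.3610

The Yule-Walker equations for an AR(p) process read, in matrix form,
  Gamma_p phi = r_p,   with   (Gamma_p)_{ij} = gamma(|i - j|),
                       (r_p)_i = gamma(i),   i,j = 1..p.
Substitute the sample gammas (Toeplitz matrix and right-hand side of size 2):
  Gamma_p = [[3.5031, -0.4331], [-0.4331, 3.5031]]
  r_p     = [-0.4331, 1.2988]
Written out:
  3.5031 phi_1 - 0.4331 phi_2 = -0.4331
  -0.4331 phi_1 + 3.5031 phi_2 = 1.2988
Solve by Cramer's rule:
  det = gamma(0)^2 - gamma(1)^2 = (3.5031)^2 - (-0.4331)^2 = 12.27170961 - 0.18757561 = 12.084134
  phi_hat_1 = [gamma(1) gamma(0) - gamma(1) gamma(2)] / det = [(-0.4331)(3.5031) - (-0.4331)(1.2988)] / 12.084134 = -0.95468233 / 12.084134 = -0.079
  phi_hat_2 = [gamma(0) gamma(2) - gamma(1)^2] / det = [(3.5031)(1.2988) - (-0.4331)^2] / 12.084134 = 4.36225067 / 12.084134 = 0.361
So phi_hat = [-0.0790, 0.3610].
Therefore phi_hat_2 = 0.3610.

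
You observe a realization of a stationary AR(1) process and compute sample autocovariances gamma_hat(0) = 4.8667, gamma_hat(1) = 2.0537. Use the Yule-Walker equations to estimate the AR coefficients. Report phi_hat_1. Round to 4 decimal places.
\hat\phi_{1} = 0.4220

The Yule-Walker equations for an AR(p) process read, in matrix form,
  Gamma_p phi = r_p,   with   (Gamma_p)_{ij} = gamma(|i - j|),
                       (r_p)_i = gamma(i),   i,j = 1..p.
Substitute the sample gammas (Toeplitz matrix and right-hand side of size 1):
  Gamma_p = [[4.8667]]
  r_p     = [2.0537]
With p = 1 this is the single equation gamma(0) phi_1 = gamma(1):
  phi_hat_1 = gamma(1) / gamma(0) = 2.0537 / 4.8667 = 0.4220.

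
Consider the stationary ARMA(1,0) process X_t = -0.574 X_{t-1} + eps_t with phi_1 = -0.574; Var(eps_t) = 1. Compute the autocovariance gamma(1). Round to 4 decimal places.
\gamma(1) = -0.8560

Multiply the model equation by X_{t-k} and take expectations. With theta_0 = psi_0 = 1 and psi_j the MA(infinity) weights, this gives
  gamma(k) - sum_i phi_i gamma(k-i) = c_k,
  c_k = sigma^2 * sum_{j=k..q} theta_j psi_{j-k}   (c_k = 0 for k > q),
using gamma(-m) = gamma(m).
Pure AR (q = 0): c_0 = sigma^2 = 1, c_k = 0 for k >= 1.
Equations for k = 0 and k = 1 (AR order 1):
  gamma(0) = phi_1 gamma(1) + c_0
  gamma(1) = phi_1 gamma(0) + c_1
Substituting the second into the first: gamma(0) (1 - phi_1^2) = c_0 + phi_1 c_1, so
  gamma(0) = c_0 / (1 - phi_1^2) = 1 / (1 - (-0.574)^2) = 1 / 0.670524 = 1.491371.
  gamma(1) = phi_1 gamma(0) = (-0.574)(1.491371) = -0.856047.
Therefore gamma(1) = -0.8560 (to 4 decimal places).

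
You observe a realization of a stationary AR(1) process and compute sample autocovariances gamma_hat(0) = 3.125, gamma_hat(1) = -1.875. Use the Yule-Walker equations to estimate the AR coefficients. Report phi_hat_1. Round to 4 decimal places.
\hat\phi_{1} = -0.6000

The Yule-Walker equations for an AR(p) process read, in matrix form,
  Gamma_p phi = r_p,   with   (Gamma_p)_{ij} = gamma(|i - j|),
                       (r_p)_i = gamma(i),   i,j = 1..p.
Substitute the sample gammas (Toeplitz matrix and right-hand side of size 1):
  Gamma_p = [[3.125]]
  r_p     = [-1.875]
With p = 1 this is the single equation gamma(0) phi_1 = gamma(1):
  phi_hat_1 = gamma(1) / gamma(0) = -1.875 / 3.125 = -0.6000.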